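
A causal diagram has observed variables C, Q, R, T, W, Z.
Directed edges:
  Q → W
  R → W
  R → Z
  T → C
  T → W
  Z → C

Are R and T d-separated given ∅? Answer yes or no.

Bayes-Ball from R | ∅ reaches {C,W,Z}.
T ∉ reach(R|∅) ⇒ R ⊥ T | ∅.

Yes — R ⊥ T | ∅.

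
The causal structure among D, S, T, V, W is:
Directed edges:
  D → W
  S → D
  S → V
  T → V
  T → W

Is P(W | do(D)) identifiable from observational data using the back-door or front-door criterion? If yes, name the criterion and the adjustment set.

P(W|do(D)): backdoor, adjust for ∅.

desc(D)\{D}={W}; candidates ⊆ {S,T,V}.
∅: D⊥W given ∅ in G with D→· removed — back-door holds.
P(W|do(D)) = P(W|D) — no adjustment needed.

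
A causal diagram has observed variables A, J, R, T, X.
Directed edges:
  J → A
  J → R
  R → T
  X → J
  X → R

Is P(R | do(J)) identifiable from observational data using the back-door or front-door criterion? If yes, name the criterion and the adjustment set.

P(R|do(J)): backdoor, adjust for {X}.

desc(J)\{J}={A,R,T}; candidates ⊆ {X}.
size 0: {}; under {} J still reaches {R,T,X} ∋ R.
{X}: J⊥R given {X} in G with J→· removed — back-door holds.
P(R|do(J)) = Σ_{X} P(R|J,X)·P(X).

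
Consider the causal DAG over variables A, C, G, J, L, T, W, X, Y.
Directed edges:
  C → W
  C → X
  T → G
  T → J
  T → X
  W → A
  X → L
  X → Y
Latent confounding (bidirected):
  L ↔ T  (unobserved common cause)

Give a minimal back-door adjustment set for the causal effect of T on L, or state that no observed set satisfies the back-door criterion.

T→L: no observed back-door set.

desc(T)\{T}={G,J,L,X,Y}; candidates ⊆ {A,C,W}.
T↔L: latent back-door arc(s) into T.
size 0: {}; under {} T still reaches {L} ∋ L.
size 1: {A}, {C}, {W}; under {A} T still reaches {L} ∋ L.
size 2: {A,C}, {A,W}, {C,W}; under {A,C} T still reaches {L} ∋ L.
T↔L cannot be blocked by any observed set — no back-door set.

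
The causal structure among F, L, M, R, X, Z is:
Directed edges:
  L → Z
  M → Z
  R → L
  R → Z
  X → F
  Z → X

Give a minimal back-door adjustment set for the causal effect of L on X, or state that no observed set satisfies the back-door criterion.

desc(L)\{L}={F,X,Z}; candidates ⊆ {M,R}.
size 0: {}; under {} L still reaches {F,R,X,Z} ∋ X.
{R}: L⊥X given {R} in G with L→· removed — back-door holds.

L→X: minimal back-door set {R}.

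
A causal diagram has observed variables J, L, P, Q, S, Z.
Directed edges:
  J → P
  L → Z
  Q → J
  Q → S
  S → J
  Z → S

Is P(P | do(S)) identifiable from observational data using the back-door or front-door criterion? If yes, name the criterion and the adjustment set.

desc(S)\{S}={J,P}; candidates ⊆ {L,Q,Z}.
size 0: {}; under {} S still reaches {J,L,P,Q,Z} ∋ P.
{Q}: S⊥P given {Q} in G with S→· removed — back-door holds.
P(P|do(S)) = Σ_{Q} P(P|S,Q)·P(Q).

P(P|do(S)): backdoor, adjust for {Q}.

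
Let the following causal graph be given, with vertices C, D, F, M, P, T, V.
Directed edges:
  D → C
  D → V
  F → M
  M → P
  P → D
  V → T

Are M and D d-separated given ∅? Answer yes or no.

No — M and D are d-connected given ∅.

Bayes-Ball from M | ∅ reaches {C,D,F,P,T,V}.
D ∈ reach(M|∅) ⇒ M ⊥̸ D | ∅.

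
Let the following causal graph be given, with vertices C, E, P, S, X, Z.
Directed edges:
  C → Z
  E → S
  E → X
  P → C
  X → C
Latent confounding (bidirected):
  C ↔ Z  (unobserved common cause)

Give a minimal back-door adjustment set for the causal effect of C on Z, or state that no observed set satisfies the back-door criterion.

desc(C)\{C}={Z}; candidates ⊆ {E,P,S,X}.
C↔Z: latent back-door arc(s) into C.
size 0: {}; under {} C still reaches {E,P,S,X,Z} ∋ Z.
size 1: {E}, {P}, {S} …(+1); under {E} C still reaches {P,X,Z} ∋ Z.
size 2: {E,P}, {E,S}, {E,X} …(+3); under {E,P} C still reaches {X,Z} ∋ Z.
C↔Z cannot be blocked by any observed set — no back-door set.

C→Z: no observed back-door set.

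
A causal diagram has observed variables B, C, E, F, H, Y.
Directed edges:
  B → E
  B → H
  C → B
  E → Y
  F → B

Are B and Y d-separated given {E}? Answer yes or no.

Bayes-Ball from B | {E} reaches {C,F,H}.
Y ∉ reach(B|{E}) ⇒ B ⊥ Y | {E}.

Yes — B ⊥ Y | {E}.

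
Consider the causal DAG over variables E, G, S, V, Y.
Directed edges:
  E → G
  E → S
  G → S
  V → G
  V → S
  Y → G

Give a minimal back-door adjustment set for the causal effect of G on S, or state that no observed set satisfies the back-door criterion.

G→S: minimal back-door set {E, V}.

desc(G)\{G}={S}; candidates ⊆ {E,V,Y}.
size 0: {}; under {} G still reaches {E,S,V,Y} ∋ S.
size 1: {E}, {V}, {Y}; under {E} G still reaches {S,V,Y} ∋ S.
{E,V}: G⊥S given {E,V} in G with G→· removed — back-door holds.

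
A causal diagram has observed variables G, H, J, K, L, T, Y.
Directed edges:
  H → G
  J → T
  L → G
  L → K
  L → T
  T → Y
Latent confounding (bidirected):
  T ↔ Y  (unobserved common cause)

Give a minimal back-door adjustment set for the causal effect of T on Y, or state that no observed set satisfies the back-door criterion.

desc(T)\{T}={Y}; candidates ⊆ {G,H,J,K,L}.
T↔Y: latent back-door arc(s) into T.
size 0: {}; under {} T still reaches {G,J,K,L,Y} ∋ Y.
size 1: {G}, {H}, {J} …(+2); under {G} T still reaches {H,J,K,L,Y} ∋ Y.
size 2: {G,H}, {G,J}, {G,K} …(+7); under {G,H} T still reaches {J,K,L,Y} ∋ Y.
T↔Y cannot be blocked by any observed set — no back-door set.

T→Y: no observed back-door set.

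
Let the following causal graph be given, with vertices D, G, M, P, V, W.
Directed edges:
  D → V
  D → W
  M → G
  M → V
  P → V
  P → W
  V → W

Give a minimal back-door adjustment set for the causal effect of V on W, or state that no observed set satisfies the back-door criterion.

desc(V)\{V}={W}; candidates ⊆ {D,G,M,P}.
size 0: {}; under {} V still reaches {D,G,M,P,W} ∋ W.
size 1: {D}, {G}, {M} …(+1); under {D} V still reaches {G,M,P,W} ∋ W.
{D,P}: V⊥W given {D,P} in G with V→· removed — back-door holds.

V→W: minimal back-door set {D, P}.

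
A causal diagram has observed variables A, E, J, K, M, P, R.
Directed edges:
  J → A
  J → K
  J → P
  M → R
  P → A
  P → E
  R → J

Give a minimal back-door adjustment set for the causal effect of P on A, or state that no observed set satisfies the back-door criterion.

desc(P)\{P}={A,E}; candidates ⊆ {J,K,M,R}.
size 0: {}; under {} P still reaches {A,J,K,M,R} ∋ A.
{J}: P⊥A given {J} in G with P→· removed — back-door holds.

P→A: minimal back-door set {J}.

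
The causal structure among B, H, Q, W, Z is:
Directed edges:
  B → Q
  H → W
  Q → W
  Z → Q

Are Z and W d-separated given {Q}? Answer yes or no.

Yes — Z ⊥ W | {Q}.

Bayes-Ball from Z | {Q} reaches {B}.
W ∉ reach(Z|{Q}) ⇒ Z ⊥ W | {Q}.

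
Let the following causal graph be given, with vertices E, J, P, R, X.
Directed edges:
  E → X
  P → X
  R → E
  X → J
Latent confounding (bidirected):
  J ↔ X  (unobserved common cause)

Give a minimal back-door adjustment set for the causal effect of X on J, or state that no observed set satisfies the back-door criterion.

X→J: no observed back-door set.

desc(X)\{X}={J}; candidates ⊆ {E,P,R}.
X↔J: latent back-door arc(s) into X.
size 0: {}; under {} X still reaches {E,J,P,R} ∋ J.
size 1: {E}, {P}, {R}; under {E} X still reaches {J,P} ∋ J.
size 2: {E,P}, {E,R}, {P,R}; under {E,P} X still reaches {J} ∋ J.
X↔J cannot be blocked by any observed set — no back-door set.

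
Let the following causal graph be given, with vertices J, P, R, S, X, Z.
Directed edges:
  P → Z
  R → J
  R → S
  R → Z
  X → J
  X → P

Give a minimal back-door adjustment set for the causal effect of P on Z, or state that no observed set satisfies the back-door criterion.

P→Z: minimal back-door set ∅.

desc(P)\{P}={Z}; candidates ⊆ {J,R,S,X}.
∅: P⊥Z given ∅ in G with P→· removed — back-door holds.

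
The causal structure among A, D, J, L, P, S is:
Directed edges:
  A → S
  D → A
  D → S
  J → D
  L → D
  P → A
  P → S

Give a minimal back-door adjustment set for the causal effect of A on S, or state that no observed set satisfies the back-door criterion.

desc(A)\{A}={S}; candidates ⊆ {D,J,L,P}.
size 0: {}; under {} A still reaches {D,J,L,P,S} ∋ S.
size 1: {D}, {J}, {L} …(+1); under {D} A still reaches {P,S} ∋ S.
{D,P}: A⊥S given {D,P} in G with A→· removed — back-door holds.

A→S: minimal back-door set {D, P}.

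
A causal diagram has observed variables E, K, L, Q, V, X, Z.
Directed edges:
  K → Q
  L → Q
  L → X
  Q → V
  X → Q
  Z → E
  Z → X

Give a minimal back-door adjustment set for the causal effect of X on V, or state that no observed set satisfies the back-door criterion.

desc(X)\{X}={Q,V}; candidates ⊆ {E,K,L,Z}.
size 0: {}; under {} X still reaches {E,L,Q,V,Z} ∋ V.
{L}: X⊥V given {L} in G with X→· removed — back-door holds.

X→V: minimal back-door set {L}.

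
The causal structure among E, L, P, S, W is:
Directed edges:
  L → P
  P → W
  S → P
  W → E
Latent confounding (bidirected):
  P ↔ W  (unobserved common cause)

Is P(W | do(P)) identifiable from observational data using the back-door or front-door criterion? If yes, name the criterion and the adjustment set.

P(W|do(P)): not identifiable (no BD/FD set).

desc(P)\{P}={E,W}; candidates ⊆ {L,S}.
P↔W: latent back-door arc(s) into P.
size 0: {}; under {} P still reaches {E,L,S,W} ∋ W.
size 1: {L}, {S}; under {L} P still reaches {E,S,W} ∋ W.
size 2: {L,S}; under {L,S} P still reaches {E,W} ∋ W.
P↔W cannot be blocked by any observed set — no back-door set.
No mediator lies on a directed P→…→W path.
Neither criterion identifies P(W|do(P)) in this graph.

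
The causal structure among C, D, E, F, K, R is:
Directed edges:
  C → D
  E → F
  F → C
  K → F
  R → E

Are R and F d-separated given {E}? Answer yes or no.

Bayes-Ball from R | {E} reaches ∅.
F ∉ reach(R|{E}) ⇒ R ⊥ F | {E}.

Yes — R ⊥ F | {E}.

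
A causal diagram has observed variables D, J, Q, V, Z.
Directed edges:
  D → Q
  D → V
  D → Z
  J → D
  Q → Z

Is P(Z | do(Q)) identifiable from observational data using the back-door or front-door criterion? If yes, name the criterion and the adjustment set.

desc(Q)\{Q}={Z}; candidates ⊆ {D,J,V}.
size 0: {}; under {} Q still reaches {D,J,V,Z} ∋ Z.
{D}: Q⊥Z given {D} in G with Q→· removed — back-door holds.
P(Z|do(Q)) = Σ_{D} P(Z|Q,D)·P(D).

P(Z|do(Q)): backdoor, adjust for {D}.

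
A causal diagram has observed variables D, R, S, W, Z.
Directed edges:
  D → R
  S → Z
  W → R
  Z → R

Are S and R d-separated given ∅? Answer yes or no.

No — S and R are d-connected given ∅.

Bayes-Ball from S | ∅ reaches {R,Z}.
R ∈ reach(S|∅) ⇒ S ⊥̸ R | ∅.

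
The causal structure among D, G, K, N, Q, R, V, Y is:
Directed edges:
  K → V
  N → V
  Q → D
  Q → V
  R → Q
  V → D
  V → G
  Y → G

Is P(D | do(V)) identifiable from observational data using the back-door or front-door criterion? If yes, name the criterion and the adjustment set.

desc(V)\{V}={D,G}; candidates ⊆ {K,N,Q,R,Y}.
size 0: {}; under {} V still reaches {D,K,N,Q,R} ∋ D.
{Q}: V⊥D given {Q} in G with V→· removed — back-door holds.
P(D|do(V)) = Σ_{Q} P(D|V,Q)·P(Q).

P(D|do(V)): backdoor, adjust for {Q}.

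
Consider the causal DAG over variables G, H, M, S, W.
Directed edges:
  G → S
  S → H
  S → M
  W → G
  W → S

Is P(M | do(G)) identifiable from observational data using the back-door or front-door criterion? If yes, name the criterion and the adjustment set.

desc(G)\{G}={H,M,S}; candidates ⊆ {W}.
size 0: {}; under {} G still reaches {H,M,S,W} ∋ M.
{W}: G⊥M given {W} in G with G→· removed — back-door holds.
P(M|do(G)) = Σ_{W} P(M|G,W)·P(W).

P(M|do(G)): backdoor, adjust for {W}.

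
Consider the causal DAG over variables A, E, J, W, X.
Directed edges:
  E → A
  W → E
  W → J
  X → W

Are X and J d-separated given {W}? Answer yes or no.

Bayes-Ball from X | {W} reaches ∅.
J ∉ reach(X|{W}) ⇒ X ⊥ J | {W}.

Yes — X ⊥ J | {W}.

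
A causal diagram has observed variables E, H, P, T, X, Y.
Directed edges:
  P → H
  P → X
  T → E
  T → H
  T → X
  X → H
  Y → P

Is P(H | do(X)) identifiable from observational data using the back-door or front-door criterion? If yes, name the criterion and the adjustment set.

P(H|do(X)): backdoor, adjust for {P, T}.

desc(X)\{X}={H}; candidates ⊆ {E,P,T,Y}.
size 0: {}; under {} X still reaches {E,H,P,T,Y} ∋ H.
size 1: {E}, {P}, {T} …(+1); under {E} X still reaches {H,P,T,Y} ∋ H.
{P,T}: X⊥H given {P,T} in G with X→· removed — back-door holds.
P(H|do(X)) = Σ_{P,T} P(H|X,P,T)·P(P,T).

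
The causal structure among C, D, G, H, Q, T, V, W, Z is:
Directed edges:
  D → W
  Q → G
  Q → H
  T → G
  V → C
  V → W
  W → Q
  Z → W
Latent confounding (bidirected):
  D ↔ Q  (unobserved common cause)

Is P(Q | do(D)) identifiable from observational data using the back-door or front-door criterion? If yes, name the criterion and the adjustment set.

desc(D)\{D}={G,H,Q,W}; candidates ⊆ {C,T,V,Z}.
D↔Q: latent back-door arc(s) into D.
size 0: {}; under {} D still reaches {G,H,Q} ∋ Q.
size 1: {C}, {T}, {V} …(+1); under {C} D still reaches {G,H,Q} ∋ Q.
size 2: {C,T}, {C,V}, {C,Z} …(+3); under {C,T} D still reaches {G,H,Q} ∋ Q.
D↔Q cannot be blocked by any observed set — no back-door set.
{W}: (i) intercepts every directed D→Q path; (ii) no back-door D→{W}; (iii) {D} blocks every back-door {W}→Q. Front-door holds.
P(Q|do(D)) = Σ_{W} P(W|D) Σ_{D'} P(Q|W,D')P(D').

P(Q|do(D)): frontdoor, adjust for {W}.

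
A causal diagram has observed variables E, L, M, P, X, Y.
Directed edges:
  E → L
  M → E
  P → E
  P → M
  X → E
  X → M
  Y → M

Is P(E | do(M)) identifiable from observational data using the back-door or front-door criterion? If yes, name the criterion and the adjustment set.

P(E|do(M)): backdoor, adjust for {P, X}.

desc(M)\{M}={E,L}; candidates ⊆ {P,X,Y}.
size 0: {}; under {} M still reaches {E,L,P,X,Y} ∋ E.
size 1: {P}, {X}, {Y}; under {P} M still reaches {E,L,X,Y} ∋ E.
{P,X}: M⊥E given {P,X} in G with M→· removed — back-door holds.
P(E|do(M)) = Σ_{P,X} P(E|M,P,X)·P(P,X).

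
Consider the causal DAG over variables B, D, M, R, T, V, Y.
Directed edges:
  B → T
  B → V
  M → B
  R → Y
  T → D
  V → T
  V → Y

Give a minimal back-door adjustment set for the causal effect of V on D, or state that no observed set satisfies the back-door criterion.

V→D: minimal back-door set {B}.

desc(V)\{V}={D,T,Y}; candidates ⊆ {B,M,R}.
size 0: {}; under {} V still reaches {B,D,M,T} ∋ D.
{B}: V⊥D given {B} in G with V→· removed — back-door holds.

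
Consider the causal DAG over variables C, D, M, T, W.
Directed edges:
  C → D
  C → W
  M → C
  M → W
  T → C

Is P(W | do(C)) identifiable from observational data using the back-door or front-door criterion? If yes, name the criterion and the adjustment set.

P(W|do(C)): backdoor, adjust for {M}.

desc(C)\{C}={D,W}; candidates ⊆ {M,T}.
size 0: {}; under {} C still reaches {M,T,W} ∋ W.
{M}: C⊥W given {M} in G with C→· removed — back-door holds.
P(W|do(C)) = Σ_{M} P(W|C,M)·P(M).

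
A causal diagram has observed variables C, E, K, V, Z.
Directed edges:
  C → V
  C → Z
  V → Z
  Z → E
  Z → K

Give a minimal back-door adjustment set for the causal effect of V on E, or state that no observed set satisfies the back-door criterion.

desc(V)\{V}={E,K,Z}; candidates ⊆ {C}.
size 0: {}; under {} V still reaches {C,E,K,Z} ∋ E.
{C}: V⊥E given {C} in G with V→· removed — back-door holds.

V→E: minimal back-door set {C}.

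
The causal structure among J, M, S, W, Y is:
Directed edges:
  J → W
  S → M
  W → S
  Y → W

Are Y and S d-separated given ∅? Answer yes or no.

Bayes-Ball from Y | ∅ reaches {M,S,W}.
S ∈ reach(Y|∅) ⇒ Y ⊥̸ S | ∅.

No — Y and S are d-connected given ∅.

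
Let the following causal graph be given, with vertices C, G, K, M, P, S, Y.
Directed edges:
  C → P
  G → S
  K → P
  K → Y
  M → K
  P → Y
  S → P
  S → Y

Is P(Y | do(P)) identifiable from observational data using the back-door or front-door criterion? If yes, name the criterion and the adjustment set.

P(Y|do(P)): backdoor, adjust for {K, S}.

desc(P)\{P}={Y}; candidates ⊆ {C,G,K,M,S}.
size 0: {}; under {} P still reaches {C,G,K,M,S,Y} ∋ Y.
size 1: {C}, {G}, {K} …(+2); under {C} P still reaches {G,K,M,S,Y} ∋ Y.
{K,S}: P⊥Y given {K,S} in G with P→· removed — back-door holds.
P(Y|do(P)) = Σ_{K,S} P(Y|P,K,S)·P(K,S).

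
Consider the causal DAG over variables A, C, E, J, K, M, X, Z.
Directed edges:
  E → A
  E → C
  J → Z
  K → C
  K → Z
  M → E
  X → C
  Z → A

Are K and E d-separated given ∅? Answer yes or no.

Bayes-Ball from K | ∅ reaches {A,C,Z}.
E ∉ reach(K|∅) ⇒ K ⊥ E | ∅.

Yes — K ⊥ E | ∅.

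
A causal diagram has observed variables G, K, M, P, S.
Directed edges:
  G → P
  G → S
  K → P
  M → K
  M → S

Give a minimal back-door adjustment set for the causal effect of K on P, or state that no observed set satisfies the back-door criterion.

desc(K)\{K}={P}; candidates ⊆ {G,M,S}.
∅: K⊥P given ∅ in G with K→· removed — back-door holds.

K→P: minimal back-door set ∅.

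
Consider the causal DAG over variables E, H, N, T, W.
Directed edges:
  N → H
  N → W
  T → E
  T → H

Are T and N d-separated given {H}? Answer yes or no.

Bayes-Ball from T | {H} reaches {E,N,W}.
N ∈ reach(T|{H}) ⇒ T ⊥̸ N | {H}.

No — T and N are d-connected given {H}.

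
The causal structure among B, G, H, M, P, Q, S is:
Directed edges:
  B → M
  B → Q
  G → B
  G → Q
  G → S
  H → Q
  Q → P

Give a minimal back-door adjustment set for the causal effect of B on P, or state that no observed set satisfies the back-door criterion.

B→P: minimal back-door set {G}.

desc(B)\{B}={M,P,Q}; candidates ⊆ {G,H,S}.
size 0: {}; under {} B still reaches {G,P,Q,S} ∋ P.
{G}: B⊥P given {G} in G with B→· removed — back-door holds.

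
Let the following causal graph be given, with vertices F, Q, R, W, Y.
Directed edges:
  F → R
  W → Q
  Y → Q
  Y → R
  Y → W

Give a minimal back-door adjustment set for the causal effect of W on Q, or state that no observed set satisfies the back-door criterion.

W→Q: minimal back-door set {Y}.

desc(W)\{W}={Q}; candidates ⊆ {F,R,Y}.
size 0: {}; under {} W still reaches {Q,R,Y} ∋ Q.
{Y}: W⊥Q given {Y} in G with W→· removed — back-door holds.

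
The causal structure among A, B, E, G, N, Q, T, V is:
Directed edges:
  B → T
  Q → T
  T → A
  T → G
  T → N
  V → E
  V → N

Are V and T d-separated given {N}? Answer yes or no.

No — V and T are d-connected given {N}.

Bayes-Ball from V | {N} reaches {A,B,E,G,Q,T}.
T ∈ reach(V|{N}) ⇒ V ⊥̸ T | {N}.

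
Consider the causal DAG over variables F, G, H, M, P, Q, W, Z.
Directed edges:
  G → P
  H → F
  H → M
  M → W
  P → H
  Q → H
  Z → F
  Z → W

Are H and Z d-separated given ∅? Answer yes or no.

Bayes-Ball from H | ∅ reaches {F,G,M,P,Q,W}.
Z ∉ reach(H|∅) ⇒ H ⊥ Z | ∅.

Yes — H ⊥ Z | ∅.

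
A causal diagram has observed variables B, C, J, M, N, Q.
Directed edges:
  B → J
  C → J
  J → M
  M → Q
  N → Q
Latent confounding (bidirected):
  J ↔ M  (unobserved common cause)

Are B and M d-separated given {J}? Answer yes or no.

No — B and M are d-connected given {J}.

Bayes-Ball from B | {J} reaches {C,M,Q}.
M ∈ reach(B|{J}) ⇒ B ⊥̸ M | {J}.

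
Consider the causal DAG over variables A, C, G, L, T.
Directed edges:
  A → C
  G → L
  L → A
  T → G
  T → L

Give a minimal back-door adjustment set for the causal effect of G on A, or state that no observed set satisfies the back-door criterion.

G→A: minimal back-door set {T}.

desc(G)\{G}={A,C,L}; candidates ⊆ {T}.
size 0: {}; under {} G still reaches {A,C,L,T} ∋ A.
{T}: G⊥A given {T} in G with G→· removed — back-door holds.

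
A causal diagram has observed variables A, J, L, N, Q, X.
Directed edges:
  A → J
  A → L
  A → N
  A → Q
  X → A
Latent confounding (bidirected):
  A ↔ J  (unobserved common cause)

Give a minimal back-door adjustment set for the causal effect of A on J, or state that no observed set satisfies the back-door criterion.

A→J: no observed back-door set.

desc(A)\{A}={J,L,N,Q}; candidates ⊆ {X}.
A↔J: latent back-door arc(s) into A.
size 0: {}; under {} A still reaches {J,X} ∋ J.
size 1: {X}; under {X} A still reaches {J} ∋ J.
A↔J cannot be blocked by any observed set — no back-door set.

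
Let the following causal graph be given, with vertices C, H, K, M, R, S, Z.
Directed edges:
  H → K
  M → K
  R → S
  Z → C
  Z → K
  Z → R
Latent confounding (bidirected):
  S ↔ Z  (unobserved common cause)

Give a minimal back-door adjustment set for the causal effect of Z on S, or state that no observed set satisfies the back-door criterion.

desc(Z)\{Z}={C,K,R,S}; candidates ⊆ {H,M}.
Z↔S: latent back-door arc(s) into Z.
size 0: {}; under {} Z still reaches {S} ∋ S.
size 1: {H}, {M}; under {H} Z still reaches {S} ∋ S.
size 2: {H,M}; under {H,M} Z still reaches {S} ∋ S.
Z↔S cannot be blocked by any observed set — no back-door set.

Z→S: no observed back-door set.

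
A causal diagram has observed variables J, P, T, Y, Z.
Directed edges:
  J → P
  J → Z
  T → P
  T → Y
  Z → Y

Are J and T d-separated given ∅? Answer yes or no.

Bayes-Ball from J | ∅ reaches {P,Y,Z}.
T ∉ reach(J|∅) ⇒ J ⊥ T | ∅.

Yes — J ⊥ T | ∅.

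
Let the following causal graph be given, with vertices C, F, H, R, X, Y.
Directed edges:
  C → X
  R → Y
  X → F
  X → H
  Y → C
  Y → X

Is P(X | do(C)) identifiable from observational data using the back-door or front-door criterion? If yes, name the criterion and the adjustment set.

desc(C)\{C}={F,H,X}; candidates ⊆ {R,Y}.
size 0: {}; under {} C still reaches {F,H,R,X,Y} ∋ X.
{Y}: C⊥X given {Y} in G with C→· removed — back-door holds.
P(X|do(C)) = Σ_{Y} P(X|C,Y)·P(Y).

P(X|do(C)): backdoor, adjust for {Y}.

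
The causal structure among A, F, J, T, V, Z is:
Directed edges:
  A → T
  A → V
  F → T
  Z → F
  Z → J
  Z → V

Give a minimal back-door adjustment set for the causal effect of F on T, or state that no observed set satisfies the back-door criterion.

desc(F)\{F}={T}; candidates ⊆ {A,J,V,Z}.
∅: F⊥T given ∅ in G with F→· removed — back-door holds.

F→T: minimal back-door set ∅.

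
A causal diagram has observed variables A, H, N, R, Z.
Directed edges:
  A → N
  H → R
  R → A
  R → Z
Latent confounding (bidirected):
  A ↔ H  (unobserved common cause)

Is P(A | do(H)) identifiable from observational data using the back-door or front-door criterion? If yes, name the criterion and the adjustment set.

desc(H)\{H}={A,N,R,Z}; candidates ⊆ {—}.
H↔A: latent back-door arc(s) into H.
size 0: {}; under {} H still reaches {A,N} ∋ A.
H↔A cannot be blocked by any observed set — no back-door set.
{R}: (i) intercepts every directed H→A path; (ii) no back-door H→{R}; (iii) {H} blocks every back-door {R}→A. Front-door holds.
P(A|do(H)) = Σ_{R} P(R|H) Σ_{H'} P(A|R,H')P(H').

P(A|do(H)): frontdoor, adjust for {R}.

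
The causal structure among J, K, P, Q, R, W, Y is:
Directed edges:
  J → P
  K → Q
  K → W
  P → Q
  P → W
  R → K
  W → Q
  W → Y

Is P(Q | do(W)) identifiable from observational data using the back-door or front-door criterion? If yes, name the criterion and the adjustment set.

desc(W)\{W}={Q,Y}; candidates ⊆ {J,K,P,R}.
size 0: {}; under {} W still reaches {J,K,P,Q,R} ∋ Q.
size 1: {J}, {K}, {P} …(+1); under {J} W still reaches {K,P,Q,R} ∋ Q.
{K,P}: W⊥Q given {K,P} in G with W→· removed — back-door holds.
P(Q|do(W)) = Σ_{K,P} P(Q|W,K,P)·P(K,P).

P(Q|do(W)): backdoor, adjust for {K, P}.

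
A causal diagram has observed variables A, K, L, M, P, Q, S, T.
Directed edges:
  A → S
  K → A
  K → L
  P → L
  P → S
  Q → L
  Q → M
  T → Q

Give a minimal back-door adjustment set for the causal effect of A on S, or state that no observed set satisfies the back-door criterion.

A→S: minimal back-door set ∅.

desc(A)\{A}={S}; candidates ⊆ {K,L,M,P,Q,T}.
∅: A⊥S given ∅ in G with A→· removed — back-door holds.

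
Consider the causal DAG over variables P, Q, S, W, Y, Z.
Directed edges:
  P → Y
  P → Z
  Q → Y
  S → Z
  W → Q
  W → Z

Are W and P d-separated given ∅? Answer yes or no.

Bayes-Ball from W | ∅ reaches {Q,Y,Z}.
P ∉ reach(W|∅) ⇒ W ⊥ P | ∅.

Yes — W ⊥ P | ∅.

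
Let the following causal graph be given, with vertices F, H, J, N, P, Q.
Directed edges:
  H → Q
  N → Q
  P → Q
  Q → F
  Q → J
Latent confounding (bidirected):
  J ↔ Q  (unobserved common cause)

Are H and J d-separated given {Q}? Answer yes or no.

No — H and J are d-connected given {Q}.

Bayes-Ball from H | {Q} reaches {J,N,P}.
J ∈ reach(H|{Q}) ⇒ H ⊥̸ J | {Q}.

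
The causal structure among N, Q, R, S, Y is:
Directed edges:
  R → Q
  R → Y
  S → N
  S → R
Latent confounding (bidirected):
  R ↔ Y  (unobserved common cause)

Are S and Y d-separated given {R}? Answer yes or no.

Bayes-Ball from S | {R} reaches {N,Y}.
Y ∈ reach(S|{R}) ⇒ S ⊥̸ Y | {R}.

No — S and Y are d-connected given {R}.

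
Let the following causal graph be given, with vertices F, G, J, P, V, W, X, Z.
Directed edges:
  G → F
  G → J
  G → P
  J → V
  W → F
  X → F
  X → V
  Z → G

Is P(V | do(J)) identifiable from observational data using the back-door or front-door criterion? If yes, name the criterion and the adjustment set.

P(V|do(J)): backdoor, adjust for ∅.

desc(J)\{J}={V}; candidates ⊆ {F,G,P,W,X,Z}.
∅: J⊥V given ∅ in G with J→· removed — back-door holds.
P(V|do(J)) = P(V|J) — no adjustment needed.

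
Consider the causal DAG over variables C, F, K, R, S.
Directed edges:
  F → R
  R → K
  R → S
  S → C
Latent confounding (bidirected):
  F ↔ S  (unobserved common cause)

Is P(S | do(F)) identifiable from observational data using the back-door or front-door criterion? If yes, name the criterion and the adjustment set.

desc(F)\{F}={C,K,R,S}; candidates ⊆ {—}.
F↔S: latent back-door arc(s) into F.
size 0: {}; under {} F still reaches {C,S} ∋ S.
F↔S cannot be blocked by any observed set — no back-door set.
{R}: (i) intercepts every directed F→S path; (ii) no back-door F→{R}; (iii) {F} blocks every back-door {R}→S. Front-door holds.
P(S|do(F)) = Σ_{R} P(R|F) Σ_{F'} P(S|R,F')P(F').

P(S|do(F)): frontdoor, adjust for {R}.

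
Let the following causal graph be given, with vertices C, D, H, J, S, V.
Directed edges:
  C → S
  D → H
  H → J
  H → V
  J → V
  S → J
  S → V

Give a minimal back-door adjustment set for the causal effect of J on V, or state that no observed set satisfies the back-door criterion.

desc(J)\{J}={V}; candidates ⊆ {C,D,H,S}.
size 0: {}; under {} J still reaches {C,D,H,S,V} ∋ V.
size 1: {C}, {D}, {H} …(+1); under {C} J still reaches {D,H,S,V} ∋ V.
{H,S}: J⊥V given {H,S} in G with J→· removed — back-door holds.

J→V: minimal back-door set {H, S}.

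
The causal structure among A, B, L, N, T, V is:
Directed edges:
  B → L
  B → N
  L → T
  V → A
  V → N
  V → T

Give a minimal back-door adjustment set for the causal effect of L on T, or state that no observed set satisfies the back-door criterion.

L→T: minimal back-door set ∅.

desc(L)\{L}={T}; candidates ⊆ {A,B,N,V}.
∅: L⊥T given ∅ in G with L→· removed — back-door holds.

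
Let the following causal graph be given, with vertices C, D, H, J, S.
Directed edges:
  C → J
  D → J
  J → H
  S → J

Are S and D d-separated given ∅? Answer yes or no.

Yes — S ⊥ D | ∅.

Bayes-Ball from S | ∅ reaches {H,J}.
D ∉ reach(S|∅) ⇒ S ⊥ D | ∅.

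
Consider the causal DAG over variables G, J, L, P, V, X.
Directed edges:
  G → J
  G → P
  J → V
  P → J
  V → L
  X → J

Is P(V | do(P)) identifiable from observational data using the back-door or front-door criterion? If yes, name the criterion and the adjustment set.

desc(P)\{P}={J,L,V}; candidates ⊆ {G,X}.
size 0: {}; under {} P still reaches {G,J,L,V} ∋ V.
{G}: P⊥V given {G} in G with P→· removed — back-door holds.
P(V|do(P)) = Σ_{G} P(V|P,G)·P(G).

P(V|do(P)): backdoor, adjust for {G}.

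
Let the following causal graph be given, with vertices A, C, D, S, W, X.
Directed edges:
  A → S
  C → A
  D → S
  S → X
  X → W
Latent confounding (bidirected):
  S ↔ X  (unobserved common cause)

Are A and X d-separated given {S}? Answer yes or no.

No — A and X are d-connected given {S}.

Bayes-Ball from A | {S} reaches {C,D,W,X}.
X ∈ reach(A|{S}) ⇒ A ⊥̸ X | {S}.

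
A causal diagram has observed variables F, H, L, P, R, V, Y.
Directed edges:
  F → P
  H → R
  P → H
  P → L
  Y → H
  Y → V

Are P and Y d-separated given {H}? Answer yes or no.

Bayes-Ball from P | {H} reaches {F,L,V,Y}.
Y ∈ reach(P|{H}) ⇒ P ⊥̸ Y | {H}.

No — P and Y are d-connected given {H}.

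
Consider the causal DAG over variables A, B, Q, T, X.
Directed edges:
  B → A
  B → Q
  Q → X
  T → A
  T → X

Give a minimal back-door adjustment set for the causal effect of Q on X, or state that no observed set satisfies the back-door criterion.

Q→X: minimal back-door set ∅.

desc(Q)\{Q}={X}; candidates ⊆ {A,B,T}.
∅: Q⊥X given ∅ in G with Q→· removed — back-door holds.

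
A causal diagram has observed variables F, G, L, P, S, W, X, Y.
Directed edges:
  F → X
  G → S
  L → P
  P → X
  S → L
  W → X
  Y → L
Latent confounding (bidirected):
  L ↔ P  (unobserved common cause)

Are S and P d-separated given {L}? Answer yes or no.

Bayes-Ball from S | {L} reaches {G,P,X,Y}.
P ∈ reach(S|{L}) ⇒ S ⊥̸ P | {L}.

No — S and P are d-connected given {L}.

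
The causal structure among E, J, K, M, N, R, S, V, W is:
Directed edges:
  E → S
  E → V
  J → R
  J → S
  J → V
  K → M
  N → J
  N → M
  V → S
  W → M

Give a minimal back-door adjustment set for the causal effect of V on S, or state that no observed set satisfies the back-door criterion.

desc(V)\{V}={S}; candidates ⊆ {E,J,K,M,N,R,W}.
size 0: {}; under {} V still reaches {E,J,M,N,R,S} ∋ S.
size 1: {E}, {J}, {K} …(+4); under {E} V still reaches {J,M,N,R,S} ∋ S.
{E,J}: V⊥S given {E,J} in G with V→· removed — back-door holds.

V→S: minimal back-door set {E, J}.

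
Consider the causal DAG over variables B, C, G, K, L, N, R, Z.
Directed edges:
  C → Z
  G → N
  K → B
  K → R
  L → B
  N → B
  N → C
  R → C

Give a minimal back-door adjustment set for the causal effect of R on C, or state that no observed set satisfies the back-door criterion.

desc(R)\{R}={C,Z}; candidates ⊆ {B,G,K,L,N}.
∅: R⊥C given ∅ in G with R→· removed — back-door holds.

R→C: minimal back-door set ∅.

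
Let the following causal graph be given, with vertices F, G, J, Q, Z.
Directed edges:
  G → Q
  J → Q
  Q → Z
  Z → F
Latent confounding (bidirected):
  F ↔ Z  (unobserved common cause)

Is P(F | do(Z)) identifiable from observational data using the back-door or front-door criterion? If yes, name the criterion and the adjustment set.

desc(Z)\{Z}={F}; candidates ⊆ {G,J,Q}.
Z↔F: latent back-door arc(s) into Z.
size 0: {}; under {} Z still reaches {F,G,J,Q} ∋ F.
size 1: {G}, {J}, {Q}; under {G} Z still reaches {F,J,Q} ∋ F.
size 2: {G,J}, {G,Q}, {J,Q}; under {G,J} Z still reaches {F,Q} ∋ F.
Z↔F cannot be blocked by any observed set — no back-door set.
No mediator lies on a directed Z→…→F path.
Neither criterion identifies P(F|do(Z)) in this graph.

P(F|do(Z)): not identifiable (no BD/FD set).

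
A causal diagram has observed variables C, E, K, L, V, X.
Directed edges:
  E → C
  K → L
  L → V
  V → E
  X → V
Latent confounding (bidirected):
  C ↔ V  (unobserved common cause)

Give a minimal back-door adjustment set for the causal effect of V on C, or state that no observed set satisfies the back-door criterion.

V→C: no observed back-door set.

desc(V)\{V}={C,E}; candidates ⊆ {K,L,X}.
V↔C: latent back-door arc(s) into V.
size 0: {}; under {} V still reaches {C,K,L,X} ∋ C.
size 1: {K}, {L}, {X}; under {K} V still reaches {C,L,X} ∋ C.
size 2: {K,L}, {K,X}, {L,X}; under {K,L} V still reaches {C,X} ∋ C.
V↔C cannot be blocked by any observed set — no back-door set.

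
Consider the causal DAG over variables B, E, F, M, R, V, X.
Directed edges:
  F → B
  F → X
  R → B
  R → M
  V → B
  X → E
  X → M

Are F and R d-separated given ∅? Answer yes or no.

Bayes-Ball from F | ∅ reaches {B,E,M,X}.
R ∉ reach(F|∅) ⇒ F ⊥ R | ∅.

Yes — F ⊥ R | ∅.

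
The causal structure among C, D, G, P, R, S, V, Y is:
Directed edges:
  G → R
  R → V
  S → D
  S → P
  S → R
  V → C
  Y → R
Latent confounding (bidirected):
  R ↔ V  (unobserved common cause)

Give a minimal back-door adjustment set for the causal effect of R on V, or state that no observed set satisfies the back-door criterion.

desc(R)\{R}={C,V}; candidates ⊆ {D,G,P,S,Y}.
R↔V: latent back-door arc(s) into R.
size 0: {}; under {} R still reaches {C,D,G,P,S,V,Y} ∋ V.
size 1: {D}, {G}, {P} …(+2); under {D} R still reaches {C,G,P,S,V,Y} ∋ V.
size 2: {D,G}, {D,P}, {D,S} …(+7); under {D,G} R still reaches {C,P,S,V,Y} ∋ V.
R↔V cannot be blocked by any observed set — no back-door set.

R→V: no observed back-door set.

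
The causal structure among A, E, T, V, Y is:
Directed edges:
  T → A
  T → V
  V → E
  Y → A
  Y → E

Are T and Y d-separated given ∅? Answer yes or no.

Yes — T ⊥ Y | ∅.

Bayes-Ball from T | ∅ reaches {A,E,V}.
Y ∉ reach(T|∅) ⇒ T ⊥ Y | ∅.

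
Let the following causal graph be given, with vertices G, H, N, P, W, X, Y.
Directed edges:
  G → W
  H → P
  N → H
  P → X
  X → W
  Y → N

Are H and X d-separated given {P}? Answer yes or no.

Bayes-Ball from H | {P} reaches {N,Y}.
X ∉ reach(H|{P}) ⇒ H ⊥ X | {P}.

Yes — H ⊥ X | {P}.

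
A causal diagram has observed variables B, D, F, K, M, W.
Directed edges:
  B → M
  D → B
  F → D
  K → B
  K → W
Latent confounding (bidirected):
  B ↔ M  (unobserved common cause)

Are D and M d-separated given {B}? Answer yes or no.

No — D and M are d-connected given {B}.

Bayes-Ball from D | {B} reaches {F,K,M,W}.
M ∈ reach(D|{B}) ⇒ D ⊥̸ M | {B}.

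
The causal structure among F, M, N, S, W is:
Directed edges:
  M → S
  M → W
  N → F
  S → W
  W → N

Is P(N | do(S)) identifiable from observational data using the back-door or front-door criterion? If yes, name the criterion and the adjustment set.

P(N|do(S)): backdoor, adjust for {M}.

desc(S)\{S}={F,N,W}; candidates ⊆ {M}.
size 0: {}; under {} S still reaches {F,M,N,W} ∋ N.
{M}: S⊥N given {M} in G with S→· removed — back-door holds.
P(N|do(S)) = Σ_{M} P(N|S,M)·P(M).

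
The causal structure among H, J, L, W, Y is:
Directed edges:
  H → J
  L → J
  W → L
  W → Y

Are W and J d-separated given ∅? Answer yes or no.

Bayes-Ball from W | ∅ reaches {J,L,Y}.
J ∈ reach(W|∅) ⇒ W ⊥̸ J | ∅.

No — W and J are d-connected given ∅.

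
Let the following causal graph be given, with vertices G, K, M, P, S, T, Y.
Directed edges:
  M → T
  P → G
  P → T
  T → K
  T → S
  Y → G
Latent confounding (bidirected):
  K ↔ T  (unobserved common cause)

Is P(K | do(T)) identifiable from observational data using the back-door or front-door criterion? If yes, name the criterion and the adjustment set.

P(K|do(T)): not identifiable (no BD/FD set).

desc(T)\{T}={K,S}; candidates ⊆ {G,M,P,Y}.
T↔K: latent back-door arc(s) into T.
size 0: {}; under {} T still reaches {G,K,M,P} ∋ K.
size 1: {G}, {M}, {P} …(+1); under {G} T still reaches {K,M,P,Y} ∋ K.
size 2: {G,M}, {G,P}, {G,Y} …(+3); under {G,M} T still reaches {K,P,Y} ∋ K.
T↔K cannot be blocked by any observed set — no back-door set.
No mediator lies on a directed T→…→K path.
Neither criterion identifies P(K|do(T)) in this graph.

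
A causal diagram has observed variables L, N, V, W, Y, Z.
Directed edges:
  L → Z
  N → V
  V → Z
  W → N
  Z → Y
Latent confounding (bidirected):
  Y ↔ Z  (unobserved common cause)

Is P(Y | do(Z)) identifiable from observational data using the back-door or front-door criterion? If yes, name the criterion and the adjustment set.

desc(Z)\{Z}={Y}; candidates ⊆ {L,N,V,W}.
Z↔Y: latent back-door arc(s) into Z.
size 0: {}; under {} Z still reaches {L,N,V,W,Y} ∋ Y.
size 1: {L}, {N}, {V} …(+1); under {L} Z still reaches {N,V,W,Y} ∋ Y.
size 2: {L,N}, {L,V}, {L,W} …(+3); under {L,N} Z still reaches {V,Y} ∋ Y.
Z↔Y cannot be blocked by any observed set — no back-door set.
No mediator lies on a directed Z→…→Y path.
Neither criterion identifies P(Y|do(Z)) in this graph.

P(Y|do(Z)): not identifiable (no BD/FD set).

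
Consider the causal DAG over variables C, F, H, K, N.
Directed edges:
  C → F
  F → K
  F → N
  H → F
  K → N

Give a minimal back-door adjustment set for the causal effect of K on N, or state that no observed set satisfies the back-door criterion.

desc(K)\{K}={N}; candidates ⊆ {C,F,H}.
size 0: {}; under {} K still reaches {C,F,H,N} ∋ N.
{F}: K⊥N given {F} in G with K→· removed — back-door holds.

K→N: minimal back-door set {F}.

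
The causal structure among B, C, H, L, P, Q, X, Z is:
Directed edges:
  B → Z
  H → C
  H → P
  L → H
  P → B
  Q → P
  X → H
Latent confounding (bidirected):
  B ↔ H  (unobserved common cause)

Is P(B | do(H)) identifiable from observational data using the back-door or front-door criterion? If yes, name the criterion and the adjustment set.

P(B|do(H)): frontdoor, adjust for {P}.

desc(H)\{H}={B,C,P,Z}; candidates ⊆ {L,Q,X}.
H↔B: latent back-door arc(s) into H.
size 0: {}; under {} H still reaches {B,L,X,Z} ∋ B.
size 1: {L}, {Q}, {X}; under {L} H still reaches {B,X,Z} ∋ B.
size 2: {L,Q}, {L,X}, {Q,X}; under {L,Q} H still reaches {B,X,Z} ∋ B.
H↔B cannot be blocked by any observed set — no back-door set.
{P}: (i) intercepts every directed H→B path; (ii) no back-door H→{P}; (iii) {H} blocks every back-door {P}→B. Front-door holds.
P(B|do(H)) = Σ_{P} P(P|H) Σ_{H'} P(B|P,H')P(H').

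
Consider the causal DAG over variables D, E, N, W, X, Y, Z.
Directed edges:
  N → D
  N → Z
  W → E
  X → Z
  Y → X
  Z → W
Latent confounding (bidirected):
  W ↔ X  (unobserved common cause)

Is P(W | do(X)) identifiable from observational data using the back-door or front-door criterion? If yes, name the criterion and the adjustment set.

desc(X)\{X}={E,W,Z}; candidates ⊆ {D,N,Y}.
X↔W: latent back-door arc(s) into X.
size 0: {}; under {} X still reaches {E,W,Y} ∋ W.
size 1: {D}, {N}, {Y}; under {D} X still reaches {E,W,Y} ∋ W.
size 2: {D,N}, {D,Y}, {N,Y}; under {D,N} X still reaches {E,W,Y} ∋ W.
X↔W cannot be blocked by any observed set — no back-door set.
{Z}: (i) intercepts every directed X→W path; (ii) no back-door X→{Z}; (iii) {X} blocks every back-door {Z}→W. Front-door holds.
P(W|do(X)) = Σ_{Z} P(Z|X) Σ_{X'} P(W|Z,X')P(X').

P(W|do(X)): frontdoor, adjust for {Z}.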